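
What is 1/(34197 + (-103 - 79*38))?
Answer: 1/31092 ≈ 3.2163e-5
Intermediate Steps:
1/(34197 + (-103 - 79*38)) = 1/(34197 + (-103 - 3002)) = 1/(34197 - 3105) = 1/31092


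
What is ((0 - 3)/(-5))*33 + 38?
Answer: 289/5 ≈ 57.800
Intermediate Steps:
((0 - 3)/(-5))*33 + 38 = -1/5*(-3)*33 + 38 = (3/5)*33 + 38 = 99/5 + 38 = 289/5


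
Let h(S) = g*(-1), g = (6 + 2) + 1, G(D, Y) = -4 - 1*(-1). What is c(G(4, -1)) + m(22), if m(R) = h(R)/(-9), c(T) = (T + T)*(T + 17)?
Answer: -83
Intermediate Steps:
G(D, Y) = -3 (G(D, Y) = -4 + 1 = -3)
g = 9 (g = 8 + 1 = 9)
c(T) = 2*T*(17 + T) (c(T) = (2*T)*(17 + T) = 2*T*(17 + T))
h(S) = -9 (h(S) = 9*(-1) = -9)
m(R) = 1 (m(R) = -9/(-9) = -9*(-⅑) = 1)
c(G(4, -1)) + m(22) = 2*(-3)*(17 - 3) + 1 = 2*(-3)*14 + 1 = -84 + 1 = -83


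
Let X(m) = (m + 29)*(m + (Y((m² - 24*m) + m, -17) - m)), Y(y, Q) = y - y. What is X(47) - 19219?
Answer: -19219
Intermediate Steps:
Y(y, Q) = 0
X(m) = 0 (X(m) = (m + 29)*(m + (0 - m)) = (29 + m)*(m - m) = (29 + m)*0 = 0)
X(47) - 19219 = 0 - 19219 = -19219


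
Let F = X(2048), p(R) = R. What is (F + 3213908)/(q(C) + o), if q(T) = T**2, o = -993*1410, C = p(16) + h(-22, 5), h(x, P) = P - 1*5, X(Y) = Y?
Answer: -1607978/699937 ≈ -2.2973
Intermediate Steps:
h(x, P) = -5 + P (h(x, P) = P - 5 = -5 + P)
F = 2048
C = 16 (C = 16 + (-5 + 5) = 16 + 0 = 16)
o = -1400130
(F + 3213908)/(q(C) + o) = (2048 + 3213908)/(16**2 - 1400130) = 3215956/(256 - 1400130) = 3215956/(-1399874) = 3215956*(-1/1399874) = -1607978/699937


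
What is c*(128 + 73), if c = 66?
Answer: 13266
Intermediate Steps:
c*(128 + 73) = 66*(128 + 73) = 66*201 = 13266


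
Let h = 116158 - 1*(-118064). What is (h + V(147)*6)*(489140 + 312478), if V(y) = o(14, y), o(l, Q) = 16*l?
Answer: 188833945788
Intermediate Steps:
h = 234222 (h = 116158 + 118064 = 234222)
V(y) = 224 (V(y) = 16*14 = 224)
(h + V(147)*6)*(489140 + 312478) = (234222 + 224*6)*(489140 + 312478) = (234222 + 1344)*801618 = 235566*801618 = 188833945788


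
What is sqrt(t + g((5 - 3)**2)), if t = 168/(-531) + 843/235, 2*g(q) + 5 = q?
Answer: sqrt(19175877330)/83190 ≈ 1.6646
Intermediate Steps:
g(q) = -5/2 + q/2
t = 136051/41595 (t = 168*(-1/531) + 843*(1/235) = -56/177 + 843/235 = 136051/41595 ≈ 3.2709)
sqrt(t + g((5 - 3)**2)) = sqrt(136051/41595 + (-5/2 + (5 - 3)**2/2)) = sqrt(136051/41595 + (-5/2 + (1/2)*2**2)) = sqrt(136051/41595 + (-5/2 + (1/2)*4)) = sqrt(136051/41595 + (-5/2 + 2)) = sqrt(136051/41595 - 1/2) = sqrt(230507/83190) = sqrt(19175877330)/83190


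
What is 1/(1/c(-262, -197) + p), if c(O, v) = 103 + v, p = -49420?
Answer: -94/4645481 ≈ -2.0235e-5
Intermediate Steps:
1/(1/c(-262, -197) + p) = 1/(1/(103 - 197) - 49420) = 1/(1/(-94) - 49420) = 1/(-1/94 - 49420) = 1/(-4645481/94) = -94/4645481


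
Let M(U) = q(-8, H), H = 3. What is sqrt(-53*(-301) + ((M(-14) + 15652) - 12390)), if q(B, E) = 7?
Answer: sqrt(19222) ≈ 138.64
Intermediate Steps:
M(U) = 7
sqrt(-53*(-301) + ((M(-14) + 15652) - 12390)) = sqrt(-53*(-301) + ((7 + 15652) - 12390)) = sqrt(15953 + (15659 - 12390)) = sqrt(15953 + 3269) = sqrt(19222)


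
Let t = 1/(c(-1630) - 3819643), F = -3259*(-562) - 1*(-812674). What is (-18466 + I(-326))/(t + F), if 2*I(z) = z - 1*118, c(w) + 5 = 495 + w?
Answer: -71402792704/10103036673655 ≈ -0.0070675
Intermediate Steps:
c(w) = 490 + w (c(w) = -5 + (495 + w) = 490 + w)
I(z) = -59 + z/2 (I(z) = (z - 1*118)/2 = (z - 118)/2 = (-118 + z)/2 = -59 + z/2)
F = 2644232 (F = 1831558 + 812674 = 2644232)
t = -1/3820783 (t = 1/((490 - 1630) - 3819643) = 1/(-1140 - 3819643) = 1/(-3820783) = -1/3820783 ≈ -2.6173e-7)
(-18466 + I(-326))/(t + F) = (-18466 + (-59 + (1/2)*(-326)))/(-1/3820783 + 2644232) = (-18466 + (-59 - 163))/(10103036673655/3820783) = (-18466 - 222)*(3820783/10103036673655) = -18688*3820783/10103036673655 = -71402792704/10103036673655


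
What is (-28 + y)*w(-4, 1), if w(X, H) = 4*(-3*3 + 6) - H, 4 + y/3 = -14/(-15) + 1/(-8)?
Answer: 19539/40 ≈ 488.48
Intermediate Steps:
y = -383/40 (y = -12 + 3*(-14/(-15) + 1/(-8)) = -12 + 3*(-14*(-1/15) + 1*(-1/8)) = -12 + 3*(14/15 - 1/8) = -12 + 3*(97/120) = -12 + 97/40 = -383/40 ≈ -9.5750)
w(X, H) = -12 - H (w(X, H) = 4*(-9 + 6) - H = 4*(-3) - H = -12 - H)
(-28 + y)*w(-4, 1) = (-28 - 383/40)*(-12 - 1*1) = -1503*(-12 - 1)/40 = -1503/40*(-13) = 19539/40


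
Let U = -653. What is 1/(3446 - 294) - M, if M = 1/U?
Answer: 3805/2058256 ≈ 0.0018487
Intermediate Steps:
M = -1/653 (M = 1/(-653) = -1/653 ≈ -0.0015314)
1/(3446 - 294) - M = 1/(3446 - 294) - 1*(-1/653) = 1/3152 + 1/653 = 3805/2058256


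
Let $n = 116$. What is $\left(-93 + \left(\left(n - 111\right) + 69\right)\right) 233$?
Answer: $-4427$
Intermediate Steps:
$\left(-93 + \left(\left(n - 111\right) + 69\right)\right) 233 = \left(-93 + \left(\left(116 - 111\right) + 69\right)\right) 233 = \left(-93 + \left(5 + 69\right)\right) 233 = \left(-93 + 74\right) 233 = \left(-19\right) 233 = -4427$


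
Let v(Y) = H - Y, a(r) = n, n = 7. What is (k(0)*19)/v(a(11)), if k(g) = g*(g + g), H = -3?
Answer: 0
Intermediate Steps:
a(r) = 7
k(g) = 2*g² (k(g) = g*(2*g) = 2*g²)
v(Y) = -3 - Y
(k(0)*19)/v(a(11)) = ((2*0²)*19)/(-3 - 1*7) = ((2*0)*19)/(-3 - 7) = (0*19)/(-10) = 0*(-⅒) = 0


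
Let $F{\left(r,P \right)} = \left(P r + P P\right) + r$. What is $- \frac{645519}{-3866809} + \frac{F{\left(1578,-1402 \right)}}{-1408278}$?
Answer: $\frac{928555618024}{2722771022451} \approx 0.34103$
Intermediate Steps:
$F{\left(r,P \right)} = r + P^{2} + P r$ ($F{\left(r,P \right)} = \left(P r + P^{2}\right) + r = \left(P^{2} + P r\right) + r = r + P^{2} + P r$)
$- \frac{645519}{-3866809} + \frac{F{\left(1578,-1402 \right)}}{-1408278} = - \frac{645519}{-3866809} + \frac{1578 + \left(-1402\right)^{2} - 2212356}{-1408278} = \left(-645519\right) \left(- \frac{1}{3866809}\right) + \left(1578 + 1965604 - 2212356\right) \left(- \frac{1}{1408278}\right) = \frac{645519}{3866809} - - \frac{122587}{704139} = \frac{645519}{3866809} + \frac{122587}{704139} = \frac{928555618024}{2722771022451}$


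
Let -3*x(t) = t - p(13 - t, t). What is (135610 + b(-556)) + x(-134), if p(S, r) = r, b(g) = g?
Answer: 135054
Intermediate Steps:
x(t) = 0 (x(t) = -(t - t)/3 = -⅓*0 = 0)
(135610 + b(-556)) + x(-134) = (135610 - 556) + 0 = 135054 + 0 = 135054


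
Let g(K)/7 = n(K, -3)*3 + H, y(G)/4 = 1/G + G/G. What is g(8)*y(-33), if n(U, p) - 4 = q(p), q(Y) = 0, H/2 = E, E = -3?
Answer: 1792/11 ≈ 162.91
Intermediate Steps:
H = -6 (H = 2*(-3) = -6)
y(G) = 4 + 4/G (y(G) = 4*(1/G + G/G) = 4*(1/G + 1) = 4*(1 + 1/G) = 4 + 4/G)
n(U, p) = 4 (n(U, p) = 4 + 0 = 4)
g(K) = 42 (g(K) = 7*(4*3 - 6) = 7*(12 - 6) = 7*6 = 42)
g(8)*y(-33) = 42*(4 + 4/(-33)) = 42*(4 + 4*(-1/33)) = 42*(4 - 4/33) = 42*(128/33) = 1792/11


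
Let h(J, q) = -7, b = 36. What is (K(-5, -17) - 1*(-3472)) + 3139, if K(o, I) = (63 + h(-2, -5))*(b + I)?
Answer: 7675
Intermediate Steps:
K(o, I) = 2016 + 56*I (K(o, I) = (63 - 7)*(36 + I) = 56*(36 + I) = 2016 + 56*I)
(K(-5, -17) - 1*(-3472)) + 3139 = ((2016 + 56*(-17)) - 1*(-3472)) + 3139 = ((2016 - 952) + 3472) + 3139 = (1064 + 3472) + 3139 = 4536 + 3139 = 7675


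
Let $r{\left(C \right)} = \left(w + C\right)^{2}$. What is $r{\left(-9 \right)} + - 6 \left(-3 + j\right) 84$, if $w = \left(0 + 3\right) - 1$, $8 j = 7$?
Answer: $1120$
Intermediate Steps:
$j = \frac{7}{8}$ ($j = \frac{1}{8} \cdot 7 = \frac{7}{8} \approx 0.875$)
$w = 2$ ($w = 3 - 1 = 2$)
$r{\left(C \right)} = \left(2 + C\right)^{2}$
$r{\left(-9 \right)} + - 6 \left(-3 + j\right) 84 = \left(2 - 9\right)^{2} + - 6 \left(-3 + \frac{7}{8}\right) 84 = \left(-7\right)^{2} + \left(-6\right) \left(- \frac{17}{8}\right) 84 = 49 + \frac{51}{4} \cdot 84 = 49 + 1071 = 1120$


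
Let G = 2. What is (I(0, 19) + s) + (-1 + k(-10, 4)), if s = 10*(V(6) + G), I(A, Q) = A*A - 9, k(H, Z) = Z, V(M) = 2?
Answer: 34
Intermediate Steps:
I(A, Q) = -9 + A² (I(A, Q) = A² - 9 = -9 + A²)
s = 40 (s = 10*(2 + 2) = 10*4 = 40)
(I(0, 19) + s) + (-1 + k(-10, 4)) = ((-9 + 0²) + 40) + (-1 + 4) = ((-9 + 0) + 40) + 3 = (-9 + 40) + 3 = 31 + 3 = 34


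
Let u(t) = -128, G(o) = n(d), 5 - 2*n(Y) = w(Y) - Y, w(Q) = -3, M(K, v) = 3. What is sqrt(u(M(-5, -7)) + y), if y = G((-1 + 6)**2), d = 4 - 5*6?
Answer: I*sqrt(137) ≈ 11.705*I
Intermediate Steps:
d = -26 (d = 4 - 30 = -26)
n(Y) = 4 + Y/2 (n(Y) = 5/2 - (-3 - Y)/2 = 5/2 + (3/2 + Y/2) = 4 + Y/2)
G(o) = -9 (G(o) = 4 + (1/2)*(-26) = 4 - 13 = -9)
y = -9
sqrt(u(M(-5, -7)) + y) = sqrt(-128 - 9) = sqrt(-137) = I*sqrt(137)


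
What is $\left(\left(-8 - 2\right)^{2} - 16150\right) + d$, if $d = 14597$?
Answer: $-1453$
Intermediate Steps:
$\left(\left(-8 - 2\right)^{2} - 16150\right) + d = \left(\left(-8 - 2\right)^{2} - 16150\right) + 14597 = \left(\left(-10\right)^{2} - 16150\right) + 14597 = \left(100 - 16150\right) + 14597 = -16050 + 14597 = -1453$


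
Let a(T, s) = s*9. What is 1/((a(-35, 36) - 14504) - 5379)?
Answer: -1/19559 ≈ -5.1127e-5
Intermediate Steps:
a(T, s) = 9*s
1/((a(-35, 36) - 14504) - 5379) = 1/((9*36 - 14504) - 5379) = 1/((324 - 14504) - 5379) = 1/(-14180 - 5379) = 1/(-19559) = -1/19559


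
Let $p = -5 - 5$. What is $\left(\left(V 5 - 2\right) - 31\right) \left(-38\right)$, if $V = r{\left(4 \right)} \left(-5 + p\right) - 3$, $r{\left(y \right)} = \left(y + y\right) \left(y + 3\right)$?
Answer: $161424$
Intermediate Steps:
$r{\left(y \right)} = 2 y \left(3 + y\right)$
$p = -10$
$V = -843$ ($V = 2 \cdot 4 \left(3 + 4\right) \left(-5 - 10\right) - 3 = 2 \cdot 4 \cdot 7 \left(-15\right) - 3 = 56 \left(-15\right) - 3 = -840 - 3 = -843$)
$\left(\left(V 5 - 2\right) - 31\right) \left(-38\right) = \left(\left(\left(-843\right) 5 - 2\right) - 31\right) \left(-38\right) = \left(\left(-4215 - 2\right) - 31\right) \left(-38\right) = \left(-4217 - 31\right) \left(-38\right) = \left(-4248\right) \left(-38\right) = 161424$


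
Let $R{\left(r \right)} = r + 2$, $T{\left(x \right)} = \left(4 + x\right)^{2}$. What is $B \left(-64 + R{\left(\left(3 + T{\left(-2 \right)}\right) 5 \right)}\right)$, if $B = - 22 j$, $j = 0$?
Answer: $0$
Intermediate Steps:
$B = 0$ ($B = \left(-22\right) 0 = 0$)
$R{\left(r \right)} = 2 + r$
$B \left(-64 + R{\left(\left(3 + T{\left(-2 \right)}\right) 5 \right)}\right) = 0 \left(-64 + \left(2 + \left(3 + \left(4 - 2\right)^{2}\right) 5\right)\right) = 0 \left(-64 + \left(2 + \left(3 + 2^{2}\right) 5\right)\right) = 0 \left(-64 + \left(2 + \left(3 + 4\right) 5\right)\right) = 0 \left(-64 + \left(2 + 7 \cdot 5\right)\right) = 0 \left(-64 + \left(2 + 35\right)\right) = 0 \left(-64 + 37\right) = 0 \left(-27\right) = 0$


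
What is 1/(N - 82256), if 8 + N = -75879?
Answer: -1/158143 ≈ -6.3234e-6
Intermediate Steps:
N = -75887 (N = -8 - 75879 = -75887)
1/(N - 82256) = 1/(-75887 - 82256) = 1/(-158143) = -1/158143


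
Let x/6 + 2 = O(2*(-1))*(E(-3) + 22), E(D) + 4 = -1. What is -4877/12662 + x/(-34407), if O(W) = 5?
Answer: -58036205/145220478 ≈ -0.39964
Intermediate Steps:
E(D) = -5 (E(D) = -4 - 1 = -5)
x = 498 (x = -12 + 6*(5*(-5 + 22)) = -12 + 6*(5*17) = -12 + 6*85 = -12 + 510 = 498)
-4877/12662 + x/(-34407) = -4877/12662 + 498/(-34407) = -4877*1/12662 + 498*(-1/34407) = -4877/12662 - 166/11469 = -58036205/145220478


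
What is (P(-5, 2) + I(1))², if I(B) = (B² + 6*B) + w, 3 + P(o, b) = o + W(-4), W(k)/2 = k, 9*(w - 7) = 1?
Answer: 289/81 ≈ 3.5679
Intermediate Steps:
w = 64/9 (w = 7 + (⅑)*1 = 7 + ⅑ = 64/9 ≈ 7.1111)
W(k) = 2*k
P(o, b) = -11 + o (P(o, b) = -3 + (o + 2*(-4)) = -3 + (o - 8) = -3 + (-8 + o) = -11 + o)
I(B) = 64/9 + B² + 6*B (I(B) = (B² + 6*B) + 64/9 = 64/9 + B² + 6*B)
(P(-5, 2) + I(1))² = ((-11 - 5) + (64/9 + 1² + 6*1))² = (-16 + (64/9 + 1 + 6))² = (-16 + 127/9)² = (-17/9)² = 289/81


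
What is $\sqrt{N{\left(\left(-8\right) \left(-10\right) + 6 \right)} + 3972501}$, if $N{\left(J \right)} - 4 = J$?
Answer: $3 \sqrt{441399} \approx 1993.1$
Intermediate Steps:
$N{\left(J \right)} = 4 + J$
$\sqrt{N{\left(\left(-8\right) \left(-10\right) + 6 \right)} + 3972501} = \sqrt{\left(4 + \left(\left(-8\right) \left(-10\right) + 6\right)\right) + 3972501} = \sqrt{\left(4 + \left(80 + 6\right)\right) + 3972501} = \sqrt{\left(4 + 86\right) + 3972501} = \sqrt{90 + 3972501} = \sqrt{3972591} = 3 \sqrt{441399}$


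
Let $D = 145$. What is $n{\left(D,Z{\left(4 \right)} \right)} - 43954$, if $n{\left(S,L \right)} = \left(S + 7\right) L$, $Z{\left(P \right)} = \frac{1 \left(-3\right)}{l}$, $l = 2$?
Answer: $-44182$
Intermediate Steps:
$Z{\left(P \right)} = - \frac{3}{2}$ ($Z{\left(P \right)} = \frac{1 \left(-3\right)}{2} = \left(-3\right) \frac{1}{2} = - \frac{3}{2}$)
$n{\left(S,L \right)} = L \left(7 + S\right)$ ($n{\left(S,L \right)} = \left(7 + S\right) L = L \left(7 + S\right)$)
$n{\left(D,Z{\left(4 \right)} \right)} - 43954 = - \frac{3 \left(7 + 145\right)}{2} - 43954 = \left(- \frac{3}{2}\right) 152 - 43954 = -228 - 43954 = -44182$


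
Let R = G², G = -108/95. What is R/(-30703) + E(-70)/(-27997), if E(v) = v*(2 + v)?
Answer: -1319296734008/7757816816275 ≈ -0.17006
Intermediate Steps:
G = -108/95 (G = -108*1/95 = -108/95 ≈ -1.1368)
R = 11664/9025 (R = (-108/95)² = 11664/9025 ≈ 1.2924)
R/(-30703) + E(-70)/(-27997) = (11664/9025)/(-30703) - 70*(2 - 70)/(-27997) = (11664/9025)*(-1/30703) - 70*(-68)*(-1/27997) = -11664/277094575 + 4760*(-1/27997) = -11664/277094575 - 4760/27997 = -1319296734008/7757816816275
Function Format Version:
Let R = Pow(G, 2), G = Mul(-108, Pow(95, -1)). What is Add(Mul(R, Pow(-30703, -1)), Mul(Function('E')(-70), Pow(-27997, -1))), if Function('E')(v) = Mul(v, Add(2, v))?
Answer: Rational(-1319296734008, 7757816816275) ≈ -0.17006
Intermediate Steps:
G = Rational(-108, 95) (G = Mul(-108, Rational(1, 95)) = Rational(-108, 95) ≈ -1.1368)
R = Rational(11664, 9025) (R = Pow(Rational(-108, 95), 2) = Rational(11664, 9025) ≈ 1.2924)
Add(Mul(R, Pow(-30703, -1)), Mul(Function('E')(-70), Pow(-27997, -1))) = Add(Mul(Rational(11664, 9025), Pow(-30703, -1)), Mul(Mul(-70, Add(2, -70)), Pow(-27997, -1))) = Add(Mul(Rational(11664, 9025), Rational(-1, 30703)), Mul(Mul(-70, -68), Rational(-1, 27997))) = Add(Rational(-11664, 277094575), Mul(4760, Rational(-1, 27997))) = Add(Rational(-11664, 277094575), Rational(-4760, 27997)) = Rational(-1319296734008, 7757816816275)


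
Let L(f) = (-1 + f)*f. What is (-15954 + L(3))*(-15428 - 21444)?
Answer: 588034656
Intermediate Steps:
L(f) = f*(-1 + f)
(-15954 + L(3))*(-15428 - 21444) = (-15954 + 3*(-1 + 3))*(-15428 - 21444) = (-15954 + 3*2)*(-36872) = (-15954 + 6)*(-36872) = -15948*(-36872) = 588034656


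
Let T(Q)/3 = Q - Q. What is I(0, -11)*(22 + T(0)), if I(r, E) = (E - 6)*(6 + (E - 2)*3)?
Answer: 12342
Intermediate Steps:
I(r, E) = 3*E*(-6 + E) (I(r, E) = (-6 + E)*(6 + (-2 + E)*3) = (-6 + E)*(6 + (-6 + 3*E)) = (-6 + E)*(3*E) = 3*E*(-6 + E))
T(Q) = 0 (T(Q) = 3*(Q - Q) = 3*0 = 0)
I(0, -11)*(22 + T(0)) = (3*(-11)*(-6 - 11))*(22 + 0) = (3*(-11)*(-17))*22 = 561*22 = 12342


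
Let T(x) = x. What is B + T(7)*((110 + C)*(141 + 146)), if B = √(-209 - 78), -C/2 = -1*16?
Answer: 285278 + I*√287 ≈ 2.8528e+5 + 16.941*I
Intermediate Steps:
C = 32 (C = -(-2)*16 = -2*(-16) = 32)
B = I*√287 (B = √(-287) = I*√287 ≈ 16.941*I)
B + T(7)*((110 + C)*(141 + 146)) = I*√287 + 7*((110 + 32)*(141 + 146)) = I*√287 + 7*(142*287) = I*√287 + 7*40754 = I*√287 + 285278 = 285278 + I*√287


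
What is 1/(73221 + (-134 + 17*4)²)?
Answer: 1/77577 ≈ 1.2890e-5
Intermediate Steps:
1/(73221 + (-134 + 17*4)²) = 1/(73221 + (-134 + 68)²) = 1/(73221 + (-66)²) = 1/(73221 + 4356) = 1/77577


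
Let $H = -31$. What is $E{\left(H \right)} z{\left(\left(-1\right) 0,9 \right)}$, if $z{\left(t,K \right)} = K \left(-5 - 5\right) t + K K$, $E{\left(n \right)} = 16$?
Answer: $1296$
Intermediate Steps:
$z{\left(t,K \right)} = K^{2} - 10 K t$ ($z{\left(t,K \right)} = K \left(-10\right) t + K^{2} = - 10 K t + K^{2} = K^{2} - 10 K t$)
$E{\left(H \right)} z{\left(\left(-1\right) 0,9 \right)} = 16 \cdot 9 \left(9 - 10 \left(\left(-1\right) 0\right)\right) = 16 \cdot 9 \left(9 - 0\right) = 16 \cdot 9 \left(9 + 0\right) = 16 \cdot 9 \cdot 9 = 16 \cdot 81 = 1296$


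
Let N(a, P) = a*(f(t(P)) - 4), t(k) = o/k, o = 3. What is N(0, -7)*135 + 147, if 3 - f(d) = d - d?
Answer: 147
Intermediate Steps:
t(k) = 3/k
f(d) = 3 (f(d) = 3 - (d - d) = 3 - 1*0 = 3 + 0 = 3)
N(a, P) = -a (N(a, P) = a*(3 - 4) = a*(-1) = -a)
N(0, -7)*135 + 147 = -1*0*135 + 147 = 0*135 + 147 = 0 + 147 = 147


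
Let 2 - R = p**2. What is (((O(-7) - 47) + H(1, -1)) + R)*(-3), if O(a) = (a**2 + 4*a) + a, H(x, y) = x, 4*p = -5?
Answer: 1515/16 ≈ 94.688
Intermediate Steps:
p = -5/4 (p = (1/4)*(-5) = -5/4 ≈ -1.2500)
O(a) = a**2 + 5*a
R = 7/16 (R = 2 - (-5/4)**2 = 2 - 1*25/16 = 2 - 25/16 = 7/16 ≈ 0.43750)
(((O(-7) - 47) + H(1, -1)) + R)*(-3) = (((-7*(5 - 7) - 47) + 1) + 7/16)*(-3) = (((-7*(-2) - 47) + 1) + 7/16)*(-3) = (((14 - 47) + 1) + 7/16)*(-3) = ((-33 + 1) + 7/16)*(-3) = (-32 + 7/16)*(-3) = -505/16*(-3) = 1515/16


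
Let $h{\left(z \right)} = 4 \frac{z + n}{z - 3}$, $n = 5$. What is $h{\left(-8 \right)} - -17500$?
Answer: $\frac{192512}{11} \approx 17501.0$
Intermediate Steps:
$h{\left(z \right)} = \frac{4 \left(5 + z\right)}{-3 + z}$ ($h{\left(z \right)} = 4 \frac{z + 5}{z - 3} = 4 \frac{5 + z}{-3 + z} = \frac{4 \left(5 + z\right)}{-3 + z}$)
$h{\left(-8 \right)} - -17500 = \frac{4 \left(5 - 8\right)}{-3 - 8} - -17500 = 4 \frac{1}{-11} \left(-3\right) + 17500 = 4 \left(- \frac{1}{11}\right) \left(-3\right) + 17500 = \frac{12}{11} + 17500 = \frac{192512}{11}$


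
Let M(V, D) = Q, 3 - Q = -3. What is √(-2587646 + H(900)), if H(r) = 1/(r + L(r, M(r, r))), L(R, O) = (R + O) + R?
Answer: 5*I*√757914888918/2706 ≈ 1608.6*I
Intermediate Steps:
Q = 6 (Q = 3 - 1*(-3) = 3 + 3 = 6)
M(V, D) = 6
L(R, O) = O + 2*R (L(R, O) = (O + R) + R = O + 2*R)
H(r) = 1/(6 + 3*r) (H(r) = 1/(r + (6 + 2*r)) = 1/(6 + 3*r))
√(-2587646 + H(900)) = √(-2587646 + 1/(3*(2 + 900))) = √(-2587646 + (⅓)/902) = √(-2587646 + (⅓)*(1/902)) = √(-2587646 + 1/2706) = √(-7002170075/2706) = 5*I*√757914888918/2706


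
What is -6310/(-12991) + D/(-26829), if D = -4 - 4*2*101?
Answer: 16349062/31685049 ≈ 0.51599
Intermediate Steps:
D = -812 (D = -4 - 8*101 = -4 - 808 = -812)
-6310/(-12991) + D/(-26829) = -6310/(-12991) - 812/(-26829) = -6310*(-1/12991) - 812*(-1/26829) = 6310/12991 + 812/26829 = 16349062/31685049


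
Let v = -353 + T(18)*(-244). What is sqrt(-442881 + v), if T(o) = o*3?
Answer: I*sqrt(456410) ≈ 675.58*I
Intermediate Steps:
T(o) = 3*o
v = -13529 (v = -353 + (3*18)*(-244) = -353 + 54*(-244) = -353 - 13176 = -13529)
sqrt(-442881 + v) = sqrt(-442881 - 13529) = sqrt(-456410) = I*sqrt(456410)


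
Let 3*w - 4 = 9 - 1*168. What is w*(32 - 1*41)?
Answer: 465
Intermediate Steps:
w = -155/3 (w = 4/3 + (9 - 1*168)/3 = 4/3 + (9 - 168)/3 = 4/3 + (1/3)*(-159) = 4/3 - 53 = -155/3 ≈ -51.667)
w*(32 - 1*41) = -155*(32 - 1*41)/3 = -155*(32 - 41)/3 = -155/3*(-9) = 465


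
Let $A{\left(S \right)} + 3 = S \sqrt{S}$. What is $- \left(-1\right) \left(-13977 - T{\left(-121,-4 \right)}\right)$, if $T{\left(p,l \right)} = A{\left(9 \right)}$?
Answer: $-14001$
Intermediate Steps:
$A{\left(S \right)} = -3 + S^{\frac{3}{2}}$ ($A{\left(S \right)} = -3 + S \sqrt{S} = -3 + S^{\frac{3}{2}}$)
$T{\left(p,l \right)} = 24$ ($T{\left(p,l \right)} = -3 + 9^{\frac{3}{2}} = -3 + 27 = 24$)
$- \left(-1\right) \left(-13977 - T{\left(-121,-4 \right)}\right) = - \left(-1\right) \left(-13977 - 24\right) = - \left(-1\right) \left(-14001\right) = \left(-1\right) 14001 = -14001$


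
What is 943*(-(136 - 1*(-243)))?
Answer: -357397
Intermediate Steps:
943*(-(136 - 1*(-243))) = 943*(-(136 + 243)) = 943*(-1*379) = 943*(-379) = -357397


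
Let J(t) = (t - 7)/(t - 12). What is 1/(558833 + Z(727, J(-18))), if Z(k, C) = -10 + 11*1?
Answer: 1/558834 ≈ 1.7894e-6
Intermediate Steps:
J(t) = (-7 + t)/(-12 + t)
Z(k, C) = 1 (Z(k, C) = -10 + 11 = 1)
1/(558833 + Z(727, J(-18))) = 1/(558833 + 1) = 1/558834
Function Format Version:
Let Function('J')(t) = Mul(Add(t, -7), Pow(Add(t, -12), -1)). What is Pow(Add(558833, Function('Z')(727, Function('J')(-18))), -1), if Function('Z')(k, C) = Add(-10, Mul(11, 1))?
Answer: Rational(1, 558834) ≈ 1.7894e-6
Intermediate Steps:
Function('J')(t) = Mul(Pow(Add(-12, t), -1), Add(-7, t)) (Function('J')(t) = Mul(Add(-7, t), Pow(Add(-12, t), -1)) = Mul(Pow(Add(-12, t), -1), Add(-7, t)))
Function('Z')(k, C) = 1 (Function('Z')(k, C) = Add(-10, 11) = 1)
Pow(Add(558833, Function('Z')(727, Function('J')(-18))), -1) = Pow(Add(558833, 1), -1) = Pow(558834, -1) = Rational(1, 558834)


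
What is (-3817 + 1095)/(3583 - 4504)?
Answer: 2722/921 ≈ 2.9555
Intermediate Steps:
(-3817 + 1095)/(3583 - 4504) = -2722/(-921) = -2722*(-1/921) = 2722/921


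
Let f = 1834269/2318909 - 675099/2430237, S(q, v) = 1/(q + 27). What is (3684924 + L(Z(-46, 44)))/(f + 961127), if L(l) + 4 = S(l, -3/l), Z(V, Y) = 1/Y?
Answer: 8230401140619040300364/2146712792026341705439 ≈ 3.8340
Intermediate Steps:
S(q, v) = 1/(27 + q)
f = 964071748254/1878499483811 (f = 1834269*(1/2318909) - 675099*1/2430237 = 1834269/2318909 - 225033/810079 = 964071748254/1878499483811 ≈ 0.51321)
L(l) = -4 + 1/(27 + l)
(3684924 + L(Z(-46, 44)))/(f + 961127) = (3684924 + (-107 - 4/44)/(27 + 1/44))/(964071748254/1878499483811 + 961127) = (3684924 + (-107 - 4*1/44)/(27 + 1/44))/(1805477537448563251/1878499483811) = (3684924 + (-107 - 1/11)/(1189/44))*(1878499483811/1805477537448563251) = (3684924 + (44/1189)*(-1178/11))*(1878499483811/1805477537448563251) = (3684924 - 4712/1189)*(1878499483811/1805477537448563251) = (4381369924/1189)*(1878499483811/1805477537448563251) = 8230401140619040300364/2146712792026341705439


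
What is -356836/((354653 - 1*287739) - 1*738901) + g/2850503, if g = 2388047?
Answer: 2621898627897/1915500959461 ≈ 1.3688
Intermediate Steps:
-356836/((354653 - 1*287739) - 1*738901) + g/2850503 = -356836/((354653 - 1*287739) - 1*738901) + 2388047/2850503 = -356836/((354653 - 287739) - 738901) + 2388047*(1/2850503) = -356836/(66914 - 738901) + 2388047/2850503 = -356836/(-671987) + 2388047/2850503 = -356836*(-1/671987) + 2388047/2850503 = 356836/671987 + 2388047/2850503 = 2621898627897/1915500959461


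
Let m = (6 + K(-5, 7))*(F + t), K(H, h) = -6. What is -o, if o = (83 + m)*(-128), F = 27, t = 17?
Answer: 10624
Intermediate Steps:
m = 0 (m = (6 - 6)*(27 + 17) = 0*44 = 0)
o = -10624 (o = (83 + 0)*(-128) = 83*(-128) = -10624)
-o = -1*(-10624) = 10624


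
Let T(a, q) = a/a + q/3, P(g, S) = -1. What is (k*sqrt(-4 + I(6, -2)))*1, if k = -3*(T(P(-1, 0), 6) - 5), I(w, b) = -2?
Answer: 6*I*sqrt(6) ≈ 14.697*I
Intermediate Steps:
T(a, q) = 1 + q/3 (T(a, q) = 1 + q*(1/3) = 1 + q/3)
k = 6 (k = -3*((1 + (1/3)*6) - 5) = -3*((1 + 2) - 5) = -3*(3 - 5) = -3*(-2) = 6)
(k*sqrt(-4 + I(6, -2)))*1 = (6*sqrt(-4 - 2))*1 = (6*sqrt(-6))*1 = (6*(I*sqrt(6)))*1 = (6*I*sqrt(6))*1 = 6*I*sqrt(6)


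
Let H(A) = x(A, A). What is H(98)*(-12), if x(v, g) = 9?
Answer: -108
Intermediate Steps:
H(A) = 9
H(98)*(-12) = 9*(-12) = -108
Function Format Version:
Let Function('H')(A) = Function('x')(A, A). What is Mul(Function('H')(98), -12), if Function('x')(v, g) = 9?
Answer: -108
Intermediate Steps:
Function('H')(A) = 9
Mul(Function('H')(98), -12) = Mul(9, -12) = -108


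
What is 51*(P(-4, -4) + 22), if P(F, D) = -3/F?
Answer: 4641/4 ≈ 1160.3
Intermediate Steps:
51*(P(-4, -4) + 22) = 51*(-3/(-4) + 22) = 51*(-3*(-¼) + 22) = 51*(¾ + 22) = 51*(91/4) = 4641/4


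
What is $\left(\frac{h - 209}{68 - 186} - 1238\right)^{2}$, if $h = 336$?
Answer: $\frac{21377656521}{13924} \approx 1.5353 \cdot 10^{6}$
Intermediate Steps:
$\left(\frac{h - 209}{68 - 186} - 1238\right)^{2} = \left(\frac{336 - 209}{68 - 186} - 1238\right)^{2} = \left(\frac{127}{-118} - 1238\right)^{2} = \left(127 \left(- \frac{1}{118}\right) - 1238\right)^{2} = \left(- \frac{127}{118} - 1238\right)^{2} = \left(- \frac{146211}{118}\right)^{2} = \frac{21377656521}{13924}$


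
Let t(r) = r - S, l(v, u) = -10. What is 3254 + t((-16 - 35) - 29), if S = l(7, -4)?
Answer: 3184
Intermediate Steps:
S = -10
t(r) = 10 + r (t(r) = r - 1*(-10) = r + 10 = 10 + r)
3254 + t((-16 - 35) - 29) = 3254 + (10 + ((-16 - 35) - 29)) = 3254 + (10 + (-51 - 29)) = 3254 + (10 - 80) = 3254 - 70 = 3184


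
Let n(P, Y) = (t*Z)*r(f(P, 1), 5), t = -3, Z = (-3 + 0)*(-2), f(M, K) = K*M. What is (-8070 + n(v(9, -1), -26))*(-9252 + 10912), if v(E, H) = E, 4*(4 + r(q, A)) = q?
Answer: -13343910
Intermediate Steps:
r(q, A) = -4 + q/4
Z = 6 (Z = -3*(-2) = 6)
n(P, Y) = 72 - 9*P/2 (n(P, Y) = (-3*6)*(-4 + (1*P)/4) = -18*(-4 + P/4) = 72 - 9*P/2)
(-8070 + n(v(9, -1), -26))*(-9252 + 10912) = (-8070 + (72 - 9/2*9))*(-9252 + 10912) = (-8070 + (72 - 81/2))*1660 = (-8070 + 63/2)*1660 = -16077/2*1660 = -13343910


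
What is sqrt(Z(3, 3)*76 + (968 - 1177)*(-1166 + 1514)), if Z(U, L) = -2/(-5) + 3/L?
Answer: 2*I*sqrt(453910)/5 ≈ 269.49*I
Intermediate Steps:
Z(U, L) = 2/5 + 3/L (Z(U, L) = -2*(-1/5) + 3/L = 2/5 + 3/L)
sqrt(Z(3, 3)*76 + (968 - 1177)*(-1166 + 1514)) = sqrt((2/5 + 3/3)*76 + (968 - 1177)*(-1166 + 1514)) = sqrt((2/5 + 3*(1/3))*76 - 209*348) = sqrt((2/5 + 1)*76 - 72732) = sqrt((7/5)*76 - 72732) = sqrt(532/5 - 72732) = sqrt(-363128/5) = 2*I*sqrt(453910)/5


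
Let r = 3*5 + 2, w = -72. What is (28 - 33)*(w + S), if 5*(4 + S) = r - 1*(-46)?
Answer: 317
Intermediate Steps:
r = 17 (r = 15 + 2 = 17)
S = 43/5 (S = -4 + (17 - 1*(-46))/5 = -4 + (17 + 46)/5 = -4 + (⅕)*63 = -4 + 63/5 = 43/5 ≈ 8.6000)
(28 - 33)*(w + S) = (28 - 33)*(-72 + 43/5) = -5*(-317/5) = 317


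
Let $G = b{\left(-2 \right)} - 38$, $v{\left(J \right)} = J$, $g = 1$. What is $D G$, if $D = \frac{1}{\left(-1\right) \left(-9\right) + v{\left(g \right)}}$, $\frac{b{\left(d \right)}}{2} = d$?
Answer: $- \frac{21}{5} \approx -4.2$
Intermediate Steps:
$b{\left(d \right)} = 2 d$
$G = -42$ ($G = 2 \left(-2\right) - 38 = -4 - 38 = -42$)
$D = \frac{1}{10}$ ($D = \frac{1}{\left(-1\right) \left(-9\right) + 1} = \frac{1}{9 + 1} = \frac{1}{10} \approx 0.1$)
$D G = \frac{1}{10} \left(-42\right) = - \frac{21}{5}$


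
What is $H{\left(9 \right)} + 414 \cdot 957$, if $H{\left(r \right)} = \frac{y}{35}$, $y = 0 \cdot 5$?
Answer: $396198$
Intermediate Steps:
$y = 0$
$H{\left(r \right)} = 0$ ($H{\left(r \right)} = \frac{0}{35} = 0 \cdot \frac{1}{35} = 0$)
$H{\left(9 \right)} + 414 \cdot 957 = 0 + 414 \cdot 957 = 0 + 396198 = 396198$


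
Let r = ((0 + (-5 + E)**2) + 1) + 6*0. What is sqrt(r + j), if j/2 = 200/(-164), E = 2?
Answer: sqrt(12710)/41 ≈ 2.7497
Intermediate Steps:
r = 10 (r = ((0 + (-5 + 2)**2) + 1) + 6*0 = ((0 + (-3)**2) + 1) + 0 = ((0 + 9) + 1) + 0 = (9 + 1) + 0 = 10 + 0 = 10)
j = -100/41 (j = 2*(200/(-164)) = 2*(200*(-1/164)) = 2*(-50/41) = -100/41 ≈ -2.4390)
sqrt(r + j) = sqrt(10 - 100/41) = sqrt(310/41) = sqrt(12710)/41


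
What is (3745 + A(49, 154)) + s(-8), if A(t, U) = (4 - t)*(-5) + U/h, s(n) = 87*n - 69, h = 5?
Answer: 16179/5 ≈ 3235.8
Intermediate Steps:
s(n) = -69 + 87*n
A(t, U) = -20 + 5*t + U/5 (A(t, U) = (4 - t)*(-5) + U/5 = (-20 + 5*t) + U*(1/5) = (-20 + 5*t) + U/5 = -20 + 5*t + U/5)
(3745 + A(49, 154)) + s(-8) = (3745 + (-20 + 5*49 + (1/5)*154)) + (-69 + 87*(-8)) = (3745 + (-20 + 245 + 154/5)) + (-69 - 696) = (3745 + 1279/5) - 765 = 20004/5 - 765 = 16179/5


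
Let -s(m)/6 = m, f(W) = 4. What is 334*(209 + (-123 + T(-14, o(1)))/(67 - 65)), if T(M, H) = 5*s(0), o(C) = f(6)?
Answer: 49265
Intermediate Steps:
o(C) = 4
s(m) = -6*m
T(M, H) = 0 (T(M, H) = 5*(-6*0) = 5*0 = 0)
334*(209 + (-123 + T(-14, o(1)))/(67 - 65)) = 334*(209 + (-123 + 0)/(67 - 65)) = 334*(209 - 123/2) = 334*(295/2) = 49265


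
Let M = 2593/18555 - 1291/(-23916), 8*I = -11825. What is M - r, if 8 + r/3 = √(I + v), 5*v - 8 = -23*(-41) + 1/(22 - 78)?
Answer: 1192915757/49306820 - 3*I*√252434/14 ≈ 24.194 - 107.66*I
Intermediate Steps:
I = -11825/8 (I = (⅛)*(-11825) = -11825/8 ≈ -1478.1)
v = 10651/56 (v = 8/5 + (-23*(-41) + 1/(22 - 78))/5 = 8/5 + (943 + 1/(-56))/5 = 8/5 + (943 - 1/56)/5 = 8/5 + (⅕)*(52807/56) = 8/5 + 52807/280 = 10651/56 ≈ 190.20)
r = -24 + 3*I*√252434/14 (r = -24 + 3*√(-11825/8 + 10651/56) = -24 + 3*√(-18031/14) = -24 + 3*(I*√252434/14) = -24 + 3*I*√252434/14 ≈ -24.0 + 107.66*I)
M = 9552077/49306820 (M = 2593*(1/18555) - 1291*(-1/23916) = 2593/18555 + 1291/23916 = 9552077/49306820 ≈ 0.19373)
M - r = 9552077/49306820 - (-24 + 3*I*√252434/14) = 9552077/49306820 + (24 - 3*I*√252434/14) = 1192915757/49306820 - 3*I*√252434/14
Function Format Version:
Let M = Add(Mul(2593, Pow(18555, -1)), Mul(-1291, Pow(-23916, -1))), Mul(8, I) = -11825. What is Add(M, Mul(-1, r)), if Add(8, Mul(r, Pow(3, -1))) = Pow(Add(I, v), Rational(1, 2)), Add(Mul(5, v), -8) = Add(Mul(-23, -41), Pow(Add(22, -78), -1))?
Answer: Add(Rational(1192915757, 49306820), Mul(Rational(-3, 14), I, Pow(252434, Rational(1, 2)))) ≈ Add(24.194, Mul(-107.66, I))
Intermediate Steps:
I = Rational(-11825, 8) (I = Mul(Rational(1, 8), -11825) = Rational(-11825, 8) ≈ -1478.1)
v = Rational(10651, 56) (v = Add(Rational(8, 5), Mul(Rational(1, 5), Add(Mul(-23, -41), Pow(Add(22, -78), -1)))) = Add(Rational(8, 5), Mul(Rational(1, 5), Add(943, Pow(-56, -1)))) = Add(Rational(8, 5), Mul(Rational(1, 5), Add(943, Rational(-1, 56)))) = Add(Rational(8, 5), Mul(Rational(1, 5), Rational(52807, 56))) = Add(Rational(8, 5), Rational(52807, 280)) = Rational(10651, 56) ≈ 190.20)
r = Add(-24, Mul(Rational(3, 14), I, Pow(252434, Rational(1, 2)))) (r = Add(-24, Mul(3, Pow(Add(Rational(-11825, 8), Rational(10651, 56)), Rational(1, 2)))) = Add(-24, Mul(3, Pow(Rational(-18031, 14), Rational(1, 2)))) = Add(-24, Mul(3, Mul(Rational(1, 14), I, Pow(252434, Rational(1, 2))))) = Add(-24, Mul(Rational(3, 14), I, Pow(252434, Rational(1, 2)))) ≈ Add(-24.000, Mul(107.66, I)))
M = Rational(9552077, 49306820) (M = Add(Mul(2593, Rational(1, 18555)), Mul(-1291, Rational(-1, 23916))) = Add(Rational(2593, 18555), Rational(1291, 23916)) = Rational(9552077, 49306820) ≈ 0.19373)
Add(M, Mul(-1, r)) = Add(Rational(9552077, 49306820), Mul(-1, Add(-24, Mul(Rational(3, 14), I, Pow(252434, Rational(1, 2)))))) = Add(Rational(9552077, 49306820), Add(24, Mul(Rational(-3, 14), I, Pow(252434, Rational(1, 2))))) = Add(Rational(1192915757, 49306820), Mul(Rational(-3, 14), I, Pow(252434, Rational(1, 2))))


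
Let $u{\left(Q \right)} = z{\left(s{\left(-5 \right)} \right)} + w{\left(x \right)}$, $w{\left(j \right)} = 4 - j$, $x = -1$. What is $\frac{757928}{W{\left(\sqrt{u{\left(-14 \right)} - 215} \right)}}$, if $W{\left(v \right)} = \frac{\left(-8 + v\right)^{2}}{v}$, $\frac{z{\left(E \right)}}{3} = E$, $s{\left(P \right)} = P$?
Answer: $- \frac{160502400}{4913} - \frac{107670360 i}{4913} \approx -32669.0 - 21915.0 i$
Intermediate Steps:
$z{\left(E \right)} = 3 E$
$u{\left(Q \right)} = -10$ ($u{\left(Q \right)} = 3 \left(-5\right) + \left(4 - -1\right) = -15 + \left(4 + 1\right) = -15 + 5 = -10$)
$W{\left(v \right)} = \frac{\left(-8 + v\right)^{2}}{v}$
$\frac{757928}{W{\left(\sqrt{u{\left(-14 \right)} - 215} \right)}} = \frac{757928}{\frac{1}{\sqrt{-10 - 215}} \left(-8 + \sqrt{-10 - 215}\right)^{2}} = \frac{757928}{\frac{1}{\sqrt{-225}} \left(-8 + \sqrt{-225}\right)^{2}} = \frac{757928}{\frac{1}{15 i} \left(-8 + 15 i\right)^{2}} = \frac{757928}{- \frac{i}{15} \left(-8 + 15 i\right)^{2}} = \frac{757928}{\left(- \frac{1}{15}\right) i \left(-8 + 15 i\right)^{2}} = 757928 \frac{15 i}{\left(-8 + 15 i\right)^{2}} = \frac{11368920 i}{\left(-8 + 15 i\right)^{2}}$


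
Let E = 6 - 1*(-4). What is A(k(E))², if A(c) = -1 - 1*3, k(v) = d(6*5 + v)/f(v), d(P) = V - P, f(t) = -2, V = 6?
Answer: 16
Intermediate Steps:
d(P) = 6 - P
E = 10 (E = 6 + 4 = 10)
k(v) = 12 + v/2 (k(v) = (6 - (6*5 + v))/(-2) = (6 - (30 + v))*(-½) = (6 + (-30 - v))*(-½) = (-24 - v)*(-½) = 12 + v/2)
A(c) = -4 (A(c) = -1 - 3 = -4)
A(k(E))² = (-4)² = 16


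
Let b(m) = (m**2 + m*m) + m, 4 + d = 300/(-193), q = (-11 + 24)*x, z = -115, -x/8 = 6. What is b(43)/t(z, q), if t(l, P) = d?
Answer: -722013/1072 ≈ -673.52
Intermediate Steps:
x = -48 (x = -8*6 = -48)
q = -624 (q = (-11 + 24)*(-48) = 13*(-48) = -624)
d = -1072/193 (d = -4 + 300/(-193) = -4 + 300*(-1/193) = -4 - 300/193 = -1072/193 ≈ -5.5544)
t(l, P) = -1072/193
b(m) = m + 2*m**2 (b(m) = (m**2 + m**2) + m = 2*m**2 + m = m + 2*m**2)
b(43)/t(z, q) = (43*(1 + 2*43))/(-1072/193) = (43*(1 + 86))*(-193/1072) = (43*87)*(-193/1072) = 3741*(-193/1072) = -722013/1072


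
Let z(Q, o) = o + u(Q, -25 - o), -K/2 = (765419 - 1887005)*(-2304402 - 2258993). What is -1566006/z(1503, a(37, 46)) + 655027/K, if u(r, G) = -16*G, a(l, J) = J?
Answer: -2965295768726159/2238164859180 ≈ -1324.9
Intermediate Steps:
K = -10236479888940 (K = -2*(765419 - 1887005)*(-2304402 - 2258993) = -(-2243172)*(-4563395) = -2*5118239944470 = -10236479888940)
z(Q, o) = 400 + 17*o (z(Q, o) = o - 16*(-25 - o) = o + (400 + 16*o) = 400 + 17*o)
-1566006/z(1503, a(37, 46)) + 655027/K = -1566006/(400 + 17*46) + 655027/(-10236479888940) = -1566006/(400 + 782) + 655027*(-1/10236479888940) = -1566006/1182 - 727/11361242940 = -1566006*1/1182 - 727/11361242940 = -261001/197 - 727/11361242940 = -2965295768726159/2238164859180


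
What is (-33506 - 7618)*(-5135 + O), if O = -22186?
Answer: 1123548804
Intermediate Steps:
(-33506 - 7618)*(-5135 + O) = (-33506 - 7618)*(-5135 - 22186) = -41124*(-27321) = 1123548804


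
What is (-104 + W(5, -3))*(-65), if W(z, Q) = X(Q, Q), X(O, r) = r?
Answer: 6955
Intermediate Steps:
W(z, Q) = Q
(-104 + W(5, -3))*(-65) = (-104 - 3)*(-65) = -107*(-65) = 6955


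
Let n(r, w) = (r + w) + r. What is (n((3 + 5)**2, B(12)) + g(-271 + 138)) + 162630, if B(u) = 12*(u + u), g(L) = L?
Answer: 162913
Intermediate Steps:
B(u) = 24*u (B(u) = 12*(2*u) = 24*u)
n(r, w) = w + 2*r
(n((3 + 5)**2, B(12)) + g(-271 + 138)) + 162630 = ((24*12 + 2*(3 + 5)**2) + (-271 + 138)) + 162630 = ((288 + 2*8**2) - 133) + 162630 = ((288 + 2*64) - 133) + 162630 = ((288 + 128) - 133) + 162630 = (416 - 133) + 162630 = 283 + 162630 = 162913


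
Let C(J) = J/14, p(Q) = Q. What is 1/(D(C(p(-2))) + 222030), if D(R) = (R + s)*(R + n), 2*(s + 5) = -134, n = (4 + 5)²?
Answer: 49/10593640 ≈ 4.6254e-6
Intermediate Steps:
n = 81 (n = 9² = 81)
s = -72 (s = -5 + (½)*(-134) = -5 - 67 = -72)
C(J) = J/14 (C(J) = J*(1/14) = J/14)
D(R) = (-72 + R)*(81 + R) (D(R) = (R - 72)*(R + 81) = (-72 + R)*(81 + R))
1/(D(C(p(-2))) + 222030) = 1/((-5832 + ((1/14)*(-2))² + 9*((1/14)*(-2))) + 222030) = 1/((-5832 + (-⅐)² + 9*(-⅐)) + 222030) = 1/((-5832 + 1/49 - 9/7) + 222030) = 1/(-285830/49 + 222030) = 1/(10593640/49) = 49/10593640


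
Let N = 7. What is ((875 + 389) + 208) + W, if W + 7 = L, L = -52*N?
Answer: 1101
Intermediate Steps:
L = -364 (L = -52*7 = -364)
W = -371 (W = -7 - 364 = -371)
((875 + 389) + 208) + W = ((875 + 389) + 208) - 371 = (1264 + 208) - 371 = 1472 - 371 = 1101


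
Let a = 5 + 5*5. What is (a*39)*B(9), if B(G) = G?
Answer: 10530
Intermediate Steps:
a = 30 (a = 5 + 25 = 30)
(a*39)*B(9) = (30*39)*9 = 1170*9 = 10530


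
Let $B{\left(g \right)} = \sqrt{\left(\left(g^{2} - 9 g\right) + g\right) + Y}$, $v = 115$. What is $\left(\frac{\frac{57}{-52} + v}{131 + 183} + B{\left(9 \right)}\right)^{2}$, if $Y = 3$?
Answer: $\frac{3234324937}{266603584} + \frac{5923 \sqrt{3}}{4082} \approx 14.645$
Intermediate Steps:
$B{\left(g \right)} = \sqrt{3 + g^{2} - 8 g}$ ($B{\left(g \right)} = \sqrt{\left(\left(g^{2} - 9 g\right) + g\right) + 3} = \sqrt{\left(g^{2} - 8 g\right) + 3} = \sqrt{3 + g^{2} - 8 g}$)
$\left(\frac{\frac{57}{-52} + v}{131 + 183} + B{\left(9 \right)}\right)^{2} = \left(\frac{\frac{57}{-52} + 115}{131 + 183} + \sqrt{3 + 9^{2} - 72}\right)^{2} = \left(\frac{57 \left(- \frac{1}{52}\right) + 115}{314} + \sqrt{3 + 81 - 72}\right)^{2} = \left(\left(- \frac{57}{52} + 115\right) \frac{1}{314} + \sqrt{12}\right)^{2} = \left(\frac{5923}{52} \cdot \frac{1}{314} + 2 \sqrt{3}\right)^{2} = \left(\frac{5923}{16328} + 2 \sqrt{3}\right)^{2}$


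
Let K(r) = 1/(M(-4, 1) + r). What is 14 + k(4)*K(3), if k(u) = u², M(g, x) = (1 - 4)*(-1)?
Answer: 50/3 ≈ 16.667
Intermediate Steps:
M(g, x) = 3 (M(g, x) = -3*(-1) = 3)
K(r) = 1/(3 + r)
14 + k(4)*K(3) = 14 + 4²/(3 + 3) = 14 + 16/6 = 14 + 16*(⅙) = 14 + 8/3 = 50/3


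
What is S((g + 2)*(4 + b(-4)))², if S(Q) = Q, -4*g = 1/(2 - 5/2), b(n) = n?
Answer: 0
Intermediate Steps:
g = ½ (g = -1/(4*(2 - 5/2)) = -1/(4*(-½)) = -¼*(-2) = ½ ≈ 0.50000)
S((g + 2)*(4 + b(-4)))² = ((½ + 2)*(4 - 4))² = ((5/2)*0)² = 0² = 0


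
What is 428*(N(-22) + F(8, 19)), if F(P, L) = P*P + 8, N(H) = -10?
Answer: 26536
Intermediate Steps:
F(P, L) = 8 + P² (F(P, L) = P² + 8 = 8 + P²)
428*(N(-22) + F(8, 19)) = 428*(-10 + (8 + 8²)) = 428*(-10 + (8 + 64)) = 428*(-10 + 72) = 428*62 = 26536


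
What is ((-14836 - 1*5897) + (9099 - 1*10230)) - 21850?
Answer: -43714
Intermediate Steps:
((-14836 - 1*5897) + (9099 - 1*10230)) - 21850 = ((-14836 - 5897) + (9099 - 10230)) - 21850 = (-20733 - 1131) - 21850 = -21864 - 21850 = -43714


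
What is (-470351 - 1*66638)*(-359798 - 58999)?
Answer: 224889382233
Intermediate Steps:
(-470351 - 1*66638)*(-359798 - 58999) = (-470351 - 66638)*(-418797) = -536989*(-418797) = 224889382233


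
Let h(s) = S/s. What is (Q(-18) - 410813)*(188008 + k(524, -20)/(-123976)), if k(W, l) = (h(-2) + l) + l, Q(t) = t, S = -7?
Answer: -19151692165991559/247952 ≈ -7.7240e+10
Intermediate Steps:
h(s) = -7/s
k(W, l) = 7/2 + 2*l (k(W, l) = (-7/(-2) + l) + l = (-7*(-1/2) + l) + l = (7/2 + l) + l = 7/2 + 2*l)
(Q(-18) - 410813)*(188008 + k(524, -20)/(-123976)) = (-18 - 410813)*(188008 + (7/2 + 2*(-20))/(-123976)) = -410831*(188008 + (7/2 - 40)*(-1/123976)) = -410831*(188008 - 73/2*(-1/123976)) = -410831*(188008 + 73/247952) = -410831*46616959689/247952 = -19151692165991559/247952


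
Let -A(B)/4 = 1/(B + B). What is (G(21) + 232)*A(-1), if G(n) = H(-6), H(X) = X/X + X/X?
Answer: 468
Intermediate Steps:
H(X) = 2 (H(X) = 1 + 1 = 2)
A(B) = -2/B (A(B) = -4/(B + B) = -4*1/(2*B) = -2/B)
G(n) = 2
(G(21) + 232)*A(-1) = (2 + 232)*(-2/(-1)) = 234*(-2*(-1)) = 234*2 = 468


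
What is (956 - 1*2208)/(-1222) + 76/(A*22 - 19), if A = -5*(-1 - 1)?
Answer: 172262/122811 ≈ 1.4027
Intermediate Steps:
A = 10 (A = -5*(-2) = 10)
(956 - 1*2208)/(-1222) + 76/(A*22 - 19) = (956 - 1*2208)/(-1222) + 76/(10*22 - 19) = (956 - 2208)*(-1/1222) + 76/(220 - 19) = -1252*(-1/1222) + 76/201 = 626/611 + 76*(1/201) = 626/611 + 76/201 = 172262/122811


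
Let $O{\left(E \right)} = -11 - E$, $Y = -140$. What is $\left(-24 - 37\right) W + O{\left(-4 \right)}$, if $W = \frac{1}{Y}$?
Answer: $- \frac{919}{140} \approx -6.5643$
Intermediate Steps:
$W = - \frac{1}{140}$ ($W = \frac{1}{-140} = - \frac{1}{140} \approx -0.0071429$)
$\left(-24 - 37\right) W + O{\left(-4 \right)} = \left(-24 - 37\right) \left(- \frac{1}{140}\right) - 7 = \left(-61\right) \left(- \frac{1}{140}\right) + \left(-11 + 4\right) = \frac{61}{140} - 7 = - \frac{919}{140}$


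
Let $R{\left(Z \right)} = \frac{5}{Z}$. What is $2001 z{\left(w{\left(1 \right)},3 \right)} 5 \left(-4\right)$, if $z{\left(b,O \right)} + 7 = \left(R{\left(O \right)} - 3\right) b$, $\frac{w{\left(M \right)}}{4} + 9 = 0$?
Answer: $-1640820$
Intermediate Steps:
$w{\left(M \right)} = -36$ ($w{\left(M \right)} = -36 + 4 \cdot 0 = -36 + 0 = -36$)
$z{\left(b,O \right)} = -7 + b \left(-3 + \frac{5}{O}\right)$ ($z{\left(b,O \right)} = -7 + \left(\frac{5}{O} - 3\right) b = -7 + \left(-3 + \frac{5}{O}\right) b = -7 + b \left(-3 + \frac{5}{O}\right)$)
$2001 z{\left(w{\left(1 \right)},3 \right)} 5 \left(-4\right) = 2001 \left(-7 - -108 + 5 \left(-36\right) \frac{1}{3}\right) 5 \left(-4\right) = 2001 \left(-7 + 108 + 5 \left(-36\right) \frac{1}{3}\right) 5 \left(-4\right) = 2001 \left(-7 + 108 - 60\right) 5 \left(-4\right) = 2001 \cdot 41 \cdot 5 \left(-4\right) = 2001 \cdot 205 \left(-4\right) = 2001 \left(-820\right) = -1640820$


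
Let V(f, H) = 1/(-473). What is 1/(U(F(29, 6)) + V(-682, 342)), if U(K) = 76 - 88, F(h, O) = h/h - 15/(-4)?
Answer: -473/5677 ≈ -0.083319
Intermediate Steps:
V(f, H) = -1/473
F(h, O) = 19/4 (F(h, O) = 1 - 15*(-¼) = 1 + 15/4 = 19/4)
U(K) = -12
1/(U(F(29, 6)) + V(-682, 342)) = 1/(-12 - 1/473) = 1/(-5677/473) = -473/5677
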